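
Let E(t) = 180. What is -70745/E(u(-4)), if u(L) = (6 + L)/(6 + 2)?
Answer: -14149/36 ≈ -393.03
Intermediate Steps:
u(L) = 3/4 + L/8 (u(L) = (6 + L)/8 = (6 + L)*(1/8) = 3/4 + L/8)
-70745/E(u(-4)) = -70745/180 = -70745*1/180 = -14149/36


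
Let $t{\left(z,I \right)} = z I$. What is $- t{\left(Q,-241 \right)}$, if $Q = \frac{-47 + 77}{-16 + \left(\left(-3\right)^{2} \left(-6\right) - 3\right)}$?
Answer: $- \frac{7230}{73} \approx -99.041$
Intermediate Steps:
$Q = - \frac{30}{73}$ ($Q = \frac{30}{-16 + \left(9 \left(-6\right) - 3\right)} = \frac{30}{-16 - 57} = \frac{30}{-73} = 30 \left(- \frac{1}{73}\right) = - \frac{30}{73} \approx -0.41096$)
$t{\left(z,I \right)} = I z$
$- t{\left(Q,-241 \right)} = - \frac{\left(-241\right) \left(-30\right)}{73} = \left(-1\right) \frac{7230}{73} = - \frac{7230}{73}$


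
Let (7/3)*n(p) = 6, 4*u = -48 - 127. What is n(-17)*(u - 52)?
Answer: -3447/14 ≈ -246.21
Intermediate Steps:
u = -175/4 (u = (-48 - 127)/4 = (¼)*(-175) = -175/4 ≈ -43.750)
n(p) = 18/7 (n(p) = (3/7)*6 = 18/7)
n(-17)*(u - 52) = 18*(-175/4 - 52)/7 = (18/7)*(-383/4) = -3447/14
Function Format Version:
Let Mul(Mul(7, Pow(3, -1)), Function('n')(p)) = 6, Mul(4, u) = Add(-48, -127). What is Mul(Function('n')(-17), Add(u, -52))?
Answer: Rational(-3447, 14) ≈ -246.21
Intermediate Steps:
u = Rational(-175, 4) (u = Mul(Rational(1, 4), Add(-48, -127)) = Mul(Rational(1, 4), -175) = Rational(-175, 4) ≈ -43.750)
Function('n')(p) = Rational(18, 7) (Function('n')(p) = Mul(Rational(3, 7), 6) = Rational(18, 7))
Mul(Function('n')(-17), Add(u, -52)) = Mul(Rational(18, 7), Add(Rational(-175, 4), -52)) = Mul(Rational(18, 7), Rational(-383, 4)) = Rational(-3447, 14)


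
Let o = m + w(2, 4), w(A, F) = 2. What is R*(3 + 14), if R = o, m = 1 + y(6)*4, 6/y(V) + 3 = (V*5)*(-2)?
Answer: 935/21 ≈ 44.524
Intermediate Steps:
y(V) = 6/(-3 - 10*V) (y(V) = 6/(-3 + (V*5)*(-2)) = 6/(-3 + (5*V)*(-2)) = 6/(-3 - 10*V))
m = 13/21 (m = 1 - 6/(3 + 10*6)*4 = 1 - 6/(3 + 60)*4 = 1 - 6/63*4 = 1 - 6*1/63*4 = 1 - 2/21*4 = 1 - 8/21 = 13/21 ≈ 0.61905)
o = 55/21 (o = 13/21 + 2 = 55/21 ≈ 2.6190)
R = 55/21 ≈ 2.6190
R*(3 + 14) = 55*(3 + 14)/21 = (55/21)*17 = 935/21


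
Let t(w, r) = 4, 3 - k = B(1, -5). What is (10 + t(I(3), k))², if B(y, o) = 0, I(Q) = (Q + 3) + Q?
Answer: 196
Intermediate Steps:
I(Q) = 3 + 2*Q (I(Q) = (3 + Q) + Q = 3 + 2*Q)
k = 3 (k = 3 - 1*0 = 3 + 0 = 3)
(10 + t(I(3), k))² = (10 + 4)² = 14² = 196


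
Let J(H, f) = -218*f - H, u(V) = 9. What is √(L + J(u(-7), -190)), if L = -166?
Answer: √41245 ≈ 203.09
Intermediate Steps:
J(H, f) = -H - 218*f
√(L + J(u(-7), -190)) = √(-166 + (-1*9 - 218*(-190))) = √(-166 + (-9 + 41420)) = √(-166 + 41411) = √41245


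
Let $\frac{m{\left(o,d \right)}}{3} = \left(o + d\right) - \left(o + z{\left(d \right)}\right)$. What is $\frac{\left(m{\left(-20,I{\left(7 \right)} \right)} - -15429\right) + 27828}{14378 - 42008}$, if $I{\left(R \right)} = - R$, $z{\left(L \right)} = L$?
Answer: $- \frac{14419}{9210} \approx -1.5656$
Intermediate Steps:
$m{\left(o,d \right)} = 0$ ($m{\left(o,d \right)} = 3 \left(\left(o + d\right) - \left(d + o\right)\right) = 3 \left(\left(d + o\right) - \left(d + o\right)\right) = 3 \cdot 0 = 0$)
$\frac{\left(m{\left(-20,I{\left(7 \right)} \right)} - -15429\right) + 27828}{14378 - 42008} = \frac{\left(0 - -15429\right) + 27828}{14378 - 42008} = \frac{\left(0 + 15429\right) + 27828}{14378 - 42008} = \frac{15429 + 27828}{-27630} = 43257 \left(- \frac{1}{27630}\right) = - \frac{14419}{9210}$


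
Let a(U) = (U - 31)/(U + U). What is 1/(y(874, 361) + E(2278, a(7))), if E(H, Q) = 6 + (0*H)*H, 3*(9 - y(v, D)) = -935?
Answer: 3/980 ≈ 0.0030612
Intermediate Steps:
a(U) = (-31 + U)/(2*U) (a(U) = (-31 + U)/((2*U)) = (-31 + U)*(1/(2*U)) = (-31 + U)/(2*U))
y(v, D) = 962/3 (y(v, D) = 9 - ⅓*(-935) = 9 + 935/3 = 962/3)
E(H, Q) = 6 (E(H, Q) = 6 + 0*H = 6 + 0 = 6)
1/(y(874, 361) + E(2278, a(7))) = 1/(962/3 + 6) = 1/(980/3) = 3/980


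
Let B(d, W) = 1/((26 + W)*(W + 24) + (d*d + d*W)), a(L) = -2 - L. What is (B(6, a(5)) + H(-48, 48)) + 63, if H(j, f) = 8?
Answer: 22508/317 ≈ 71.003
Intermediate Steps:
B(d, W) = 1/(d**2 + W*d + (24 + W)*(26 + W)) (B(d, W) = 1/((26 + W)*(24 + W) + (d**2 + W*d)) = 1/((24 + W)*(26 + W) + (d**2 + W*d)) = 1/(d**2 + W*d + (24 + W)*(26 + W)))
(B(6, a(5)) + H(-48, 48)) + 63 = (1/(624 + (-2 - 1*5)**2 + 6**2 + 50*(-2 - 1*5) + (-2 - 1*5)*6) + 8) + 63 = (1/(624 + (-2 - 5)**2 + 36 + 50*(-2 - 5) + (-2 - 5)*6) + 8) + 63 = (1/(624 + (-7)**2 + 36 + 50*(-7) - 7*6) + 8) + 63 = (1/(624 + 49 + 36 - 350 - 42) + 8) + 63 = (1/317 + 8) + 63 = 2537/317 + 63 = 22508/317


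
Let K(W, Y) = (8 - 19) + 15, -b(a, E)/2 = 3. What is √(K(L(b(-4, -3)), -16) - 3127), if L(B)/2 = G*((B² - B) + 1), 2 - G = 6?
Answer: 3*I*√347 ≈ 55.884*I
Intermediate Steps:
G = -4 (G = 2 - 1*6 = 2 - 6 = -4)
b(a, E) = -6 (b(a, E) = -2*3 = -6)
L(B) = -8 - 8*B² + 8*B (L(B) = 2*(-4*((B² - B) + 1)) = 2*(-4*(1 + B² - B)) = 2*(-4 - 4*B² + 4*B) = -8 - 8*B² + 8*B)
K(W, Y) = 4 (K(W, Y) = -11 + 15 = 4)
√(K(L(b(-4, -3)), -16) - 3127) = √(4 - 3127) = √(-3123) = 3*I*√347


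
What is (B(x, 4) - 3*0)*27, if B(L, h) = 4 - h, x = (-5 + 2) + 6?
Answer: 0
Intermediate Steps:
x = 3 (x = -3 + 6 = 3)
(B(x, 4) - 3*0)*27 = ((4 - 1*4) - 3*0)*27 = ((4 - 4) + 0)*27 = (0 + 0)*27 = 0*27 = 0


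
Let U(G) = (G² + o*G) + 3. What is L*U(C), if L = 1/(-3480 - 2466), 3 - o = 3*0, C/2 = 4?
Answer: -91/5946 ≈ -0.015304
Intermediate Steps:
C = 8 (C = 2*4 = 8)
o = 3 (o = 3 - 3*0 = 3 - 1*0 = 3 + 0 = 3)
U(G) = 3 + G² + 3*G (U(G) = (G² + 3*G) + 3 = 3 + G² + 3*G)
L = -1/5946 (L = 1/(-5946) = -1/5946 ≈ -0.00016818)
L*U(C) = -(3 + 8² + 3*8)/5946 = -(3 + 64 + 24)/5946 = -1/5946*91 = -91/5946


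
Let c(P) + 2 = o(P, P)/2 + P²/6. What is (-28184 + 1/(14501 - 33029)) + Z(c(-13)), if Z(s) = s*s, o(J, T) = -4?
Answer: -1534116859/55584 ≈ -27600.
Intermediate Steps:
c(P) = -4 + P²/6 (c(P) = -2 + (-4/2 + P²/6) = -2 + (-4*½ + P²*(⅙)) = -2 + (-2 + P²/6) = -4 + P²/6)
Z(s) = s²
(-28184 + 1/(14501 - 33029)) + Z(c(-13)) = (-28184 + 1/(14501 - 33029)) + (-4 + (⅙)*(-13)²)² = (-28184 + 1/(-18528)) + (-4 + (⅙)*169)² = (-28184 - 1/18528) + (-4 + 169/6)² = -522193153/18528 + (145/6)² = -522193153/18528 + 21025/36 = -1534116859/55584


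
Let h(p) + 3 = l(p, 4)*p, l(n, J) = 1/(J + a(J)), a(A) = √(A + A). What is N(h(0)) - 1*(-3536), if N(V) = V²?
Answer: 3545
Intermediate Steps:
a(A) = √2*√A (a(A) = √(2*A) = √2*√A)
l(n, J) = 1/(J + √2*√J)
h(p) = -3 + p/(4 + 2*√2) (h(p) = -3 + p/(4 + √2*√4) = -3 + p/(4 + √2*2) = -3 + p/(4 + 2*√2))
N(h(0)) - 1*(-3536) = (-3 + (½)*0 - ¼*0*√2)² - 1*(-3536) = (-3 + 0 + 0)² + 3536 = (-3)² + 3536 = 9 + 3536 = 3545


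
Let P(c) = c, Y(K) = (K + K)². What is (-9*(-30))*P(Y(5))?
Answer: 27000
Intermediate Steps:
Y(K) = 4*K² (Y(K) = (2*K)² = 4*K²)
(-9*(-30))*P(Y(5)) = (-9*(-30))*(4*5²) = 270*(4*25) = 270*100 = 27000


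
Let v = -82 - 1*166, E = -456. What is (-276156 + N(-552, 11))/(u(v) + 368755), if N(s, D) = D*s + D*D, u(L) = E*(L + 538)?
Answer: -282107/236515 ≈ -1.1928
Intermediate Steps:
v = -248 (v = -82 - 166 = -248)
u(L) = -245328 - 456*L (u(L) = -456*(L + 538) = -456*(538 + L) = -245328 - 456*L)
N(s, D) = D**2 + D*s (N(s, D) = D*s + D**2 = D**2 + D*s)
(-276156 + N(-552, 11))/(u(v) + 368755) = (-276156 + 11*(11 - 552))/((-245328 - 456*(-248)) + 368755) = (-276156 + 11*(-541))/((-245328 + 113088) + 368755) = (-276156 - 5951)/(-132240 + 368755) = -282107/236515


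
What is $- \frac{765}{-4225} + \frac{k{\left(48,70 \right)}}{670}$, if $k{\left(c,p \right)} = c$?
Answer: $\frac{14307}{56615} \approx 0.25271$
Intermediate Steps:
$- \frac{765}{-4225} + \frac{k{\left(48,70 \right)}}{670} = - \frac{765}{-4225} + \frac{48}{670} = \left(-765\right) \left(- \frac{1}{4225}\right) + 48 \cdot \frac{1}{670} = \frac{153}{845} + \frac{24}{335} = \frac{14307}{56615}$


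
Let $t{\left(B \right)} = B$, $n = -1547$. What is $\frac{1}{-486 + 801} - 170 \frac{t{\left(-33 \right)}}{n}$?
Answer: $- \frac{14837}{4095} \approx -3.6232$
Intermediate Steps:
$\frac{1}{-486 + 801} - 170 \frac{t{\left(-33 \right)}}{n} = \frac{1}{-486 + 801} - 170 \left(- \frac{33}{-1547}\right) = \frac{1}{315} - 170 \left(\left(-33\right) \left(- \frac{1}{1547}\right)\right) = \frac{1}{315} - \frac{330}{91} = - \frac{14837}{4095}$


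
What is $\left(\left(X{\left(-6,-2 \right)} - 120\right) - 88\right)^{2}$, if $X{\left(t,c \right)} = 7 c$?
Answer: $49284$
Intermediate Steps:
$\left(\left(X{\left(-6,-2 \right)} - 120\right) - 88\right)^{2} = \left(\left(7 \left(-2\right) - 120\right) - 88\right)^{2} = \left(\left(-14 - 120\right) - 88\right)^{2} = \left(-134 - 88\right)^{2} = \left(-222\right)^{2} = 49284$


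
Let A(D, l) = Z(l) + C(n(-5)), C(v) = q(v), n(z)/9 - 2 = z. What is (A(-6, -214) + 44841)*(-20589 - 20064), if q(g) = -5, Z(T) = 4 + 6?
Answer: -1823124438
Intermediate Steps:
Z(T) = 10
n(z) = 18 + 9*z
C(v) = -5
A(D, l) = 5 (A(D, l) = 10 - 5 = 5)
(A(-6, -214) + 44841)*(-20589 - 20064) = (5 + 44841)*(-20589 - 20064) = 44846*(-40653) = -1823124438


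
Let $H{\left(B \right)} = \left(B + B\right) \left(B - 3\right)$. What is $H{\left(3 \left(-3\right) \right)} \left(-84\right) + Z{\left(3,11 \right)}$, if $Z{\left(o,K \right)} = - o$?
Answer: $-18147$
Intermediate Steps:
$H{\left(B \right)} = 2 B \left(-3 + B\right)$
$H{\left(3 \left(-3\right) \right)} \left(-84\right) + Z{\left(3,11 \right)} = 2 \cdot 3 \left(-3\right) \left(-3 + 3 \left(-3\right)\right) \left(-84\right) - 3 = 2 \left(-9\right) \left(-3 - 9\right) \left(-84\right) - 3 = 2 \left(-9\right) \left(-12\right) \left(-84\right) - 3 = 216 \left(-84\right) - 3 = -18144 - 3 = -18147$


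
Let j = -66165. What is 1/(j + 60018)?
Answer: -1/6147 ≈ -0.00016268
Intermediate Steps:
1/(j + 60018) = 1/(-66165 + 60018) = 1/(-6147) = -1/6147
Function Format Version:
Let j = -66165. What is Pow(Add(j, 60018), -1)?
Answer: Rational(-1, 6147) ≈ -0.00016268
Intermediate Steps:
Pow(Add(j, 60018), -1) = Pow(Add(-66165, 60018), -1) = Pow(-6147, -1) = Rational(-1, 6147)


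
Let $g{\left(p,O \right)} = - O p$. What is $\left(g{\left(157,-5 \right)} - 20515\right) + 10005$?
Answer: $-9725$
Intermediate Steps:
$g{\left(p,O \right)} = - O p$
$\left(g{\left(157,-5 \right)} - 20515\right) + 10005 = \left(\left(-1\right) \left(-5\right) 157 - 20515\right) + 10005 = \left(785 - 20515\right) + 10005 = -19730 + 10005 = -9725$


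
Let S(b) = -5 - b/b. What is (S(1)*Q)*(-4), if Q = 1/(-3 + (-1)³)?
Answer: -6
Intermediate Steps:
Q = -¼ (Q = 1/(-3 - 1) = 1/(-4) = -¼ ≈ -0.25000)
S(b) = -6 (S(b) = -5 - 1*1 = -5 - 1 = -6)
(S(1)*Q)*(-4) = -6*(-¼)*(-4) = (3/2)*(-4) = -6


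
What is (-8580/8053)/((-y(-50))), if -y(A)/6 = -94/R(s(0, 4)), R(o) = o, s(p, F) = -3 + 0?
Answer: -2145/378491 ≈ -0.0056672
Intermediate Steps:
s(p, F) = -3
y(A) = -188 (y(A) = -(-564)/(-3) = -(-564)*(-1)/3 = -6*94/3 = -188)
(-8580/8053)/((-y(-50))) = (-8580/8053)/((-1*(-188))) = -8580*1/8053/188 = -8580/8053*1/188 = -2145/378491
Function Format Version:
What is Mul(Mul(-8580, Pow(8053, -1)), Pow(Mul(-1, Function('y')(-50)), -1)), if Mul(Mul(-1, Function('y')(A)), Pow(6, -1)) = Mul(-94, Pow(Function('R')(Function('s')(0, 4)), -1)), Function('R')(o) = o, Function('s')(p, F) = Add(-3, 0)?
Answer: Rational(-2145, 378491) ≈ -0.0056672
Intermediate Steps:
Function('s')(p, F) = -3
Function('y')(A) = -188 (Function('y')(A) = Mul(-6, Mul(-94, Pow(-3, -1))) = Mul(-6, Mul(-94, Rational(-1, 3))) = Mul(-6, Rational(94, 3)) = -188)
Mul(Mul(-8580, Pow(8053, -1)), Pow(Mul(-1, Function('y')(-50)), -1)) = Mul(Mul(-8580, Pow(8053, -1)), Pow(Mul(-1, -188), -1)) = Mul(Mul(-8580, Rational(1, 8053)), Pow(188, -1)) = Mul(Rational(-8580, 8053), Rational(1, 188)) = Rational(-2145, 378491)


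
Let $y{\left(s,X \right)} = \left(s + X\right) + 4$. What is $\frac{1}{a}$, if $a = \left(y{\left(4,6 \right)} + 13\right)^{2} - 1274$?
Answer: $- \frac{1}{545} \approx -0.0018349$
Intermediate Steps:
$y{\left(s,X \right)} = 4 + X + s$ ($y{\left(s,X \right)} = \left(X + s\right) + 4 = 4 + X + s$)
$a = -545$ ($a = \left(\left(4 + 6 + 4\right) + 13\right)^{2} - 1274 = \left(14 + 13\right)^{2} - 1274 = 27^{2} - 1274 = 729 - 1274 = -545$)
$\frac{1}{a} = \frac{1}{-545} = - \frac{1}{545}$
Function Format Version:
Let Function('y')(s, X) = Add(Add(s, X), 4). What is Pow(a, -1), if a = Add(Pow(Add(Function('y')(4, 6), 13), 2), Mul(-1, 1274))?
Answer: Rational(-1, 545) ≈ -0.0018349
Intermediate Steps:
Function('y')(s, X) = Add(4, X, s) (Function('y')(s, X) = Add(Add(X, s), 4) = Add(4, X, s))
a = -545 (a = Add(Pow(Add(Add(4, 6, 4), 13), 2), Mul(-1, 1274)) = Add(Pow(Add(14, 13), 2), -1274) = Add(Pow(27, 2), -1274) = Add(729, -1274) = -545)
Pow(a, -1) = Pow(-545, -1) = Rational(-1, 545)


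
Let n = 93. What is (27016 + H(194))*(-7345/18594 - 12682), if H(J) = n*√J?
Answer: -3185408647124/9297 - 7310310043*√194/6198 ≈ -3.5906e+8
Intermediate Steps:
H(J) = 93*√J
(27016 + H(194))*(-7345/18594 - 12682) = (27016 + 93*√194)*(-7345/18594 - 12682) = (27016 + 93*√194)*(-235816453/18594) = -3185408647124/9297 - 7310310043*√194/6198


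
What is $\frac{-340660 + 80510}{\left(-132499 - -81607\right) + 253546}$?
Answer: $- \frac{130075}{101327} \approx -1.2837$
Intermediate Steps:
$\frac{-340660 + 80510}{\left(-132499 - -81607\right) + 253546} = - \frac{260150}{\left(-132499 + 81607\right) + 253546} = - \frac{260150}{-50892 + 253546} = - \frac{260150}{202654} = \left(-260150\right) \frac{1}{202654} = - \frac{130075}{101327}$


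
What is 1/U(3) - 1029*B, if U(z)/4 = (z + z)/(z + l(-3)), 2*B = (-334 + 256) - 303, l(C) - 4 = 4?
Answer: 4704599/24 ≈ 1.9603e+5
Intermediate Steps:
l(C) = 8 (l(C) = 4 + 4 = 8)
B = -381/2 (B = ((-334 + 256) - 303)/2 = (-78 - 303)/2 = (½)*(-381) = -381/2 ≈ -190.50)
U(z) = 8*z/(8 + z) (U(z) = 4*((z + z)/(z + 8)) = 4*((2*z)/(8 + z)) = 4*(2*z/(8 + z)) = 8*z/(8 + z))
1/U(3) - 1029*B = 1/(8*3/(8 + 3)) - 1029*(-381/2) = 1/(8*3/11) + 392049/2 = 1/(8*3*(1/11)) + 392049/2 = 1/(24/11) + 392049/2 = 11/24 + 392049/2 = 4704599/24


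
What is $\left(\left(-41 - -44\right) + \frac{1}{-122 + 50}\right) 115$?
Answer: $\frac{24725}{72} \approx 343.4$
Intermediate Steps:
$\left(\left(-41 - -44\right) + \frac{1}{-122 + 50}\right) 115 = \left(\left(-41 + 44\right) + \frac{1}{-72}\right) 115 = \left(3 - \frac{1}{72}\right) 115 = \frac{215}{72} \cdot 115 = \frac{24725}{72}$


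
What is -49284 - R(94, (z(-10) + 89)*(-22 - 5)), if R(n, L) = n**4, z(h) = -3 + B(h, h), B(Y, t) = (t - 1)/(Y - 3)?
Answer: -78124180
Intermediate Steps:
B(Y, t) = (-1 + t)/(-3 + Y)
z(h) = -3 + (-1 + h)/(-3 + h)
-49284 - R(94, (z(-10) + 89)*(-22 - 5)) = -49284 - 1*94**4 = -49284 - 1*78074896 = -49284 - 78074896 = -78124180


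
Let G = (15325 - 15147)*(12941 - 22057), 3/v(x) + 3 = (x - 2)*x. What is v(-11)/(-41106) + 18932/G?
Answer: -4539812451/389086650680 ≈ -0.011668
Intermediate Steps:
v(x) = 3/(-3 + x*(-2 + x)) (v(x) = 3/(-3 + (x - 2)*x) = 3/(-3 + (-2 + x)*x) = 3/(-3 + x*(-2 + x)))
G = -1622648 (G = 178*(-9116) = -1622648)
v(-11)/(-41106) + 18932/G = (3/(-3 + (-11)² - 2*(-11)))/(-41106) + 18932/(-1622648) = (3/(-3 + 121 + 22))*(-1/41106) + 18932*(-1/1622648) = (3/140)*(-1/41106) - 4733/405662 = -1/1918280 - 4733/405662 = -4539812451/389086650680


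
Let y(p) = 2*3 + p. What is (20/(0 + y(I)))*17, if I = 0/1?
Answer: 170/3 ≈ 56.667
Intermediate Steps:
I = 0 (I = 0*1 = 0)
y(p) = 6 + p
(20/(0 + y(I)))*17 = (20/(0 + (6 + 0)))*17 = (20/(0 + 6))*17 = (20/6)*17 = ((⅙)*20)*17 = (10/3)*17 = 170/3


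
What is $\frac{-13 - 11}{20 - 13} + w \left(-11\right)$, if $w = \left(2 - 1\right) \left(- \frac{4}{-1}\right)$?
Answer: $- \frac{332}{7} \approx -47.429$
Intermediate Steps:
$w = 4$ ($w = 1 \left(\left(-4\right) \left(-1\right)\right) = 1 \cdot 4 = 4$)
$\frac{-13 - 11}{20 - 13} + w \left(-11\right) = \frac{-13 - 11}{20 - 13} + 4 \left(-11\right) = - \frac{24}{7} - 44 = - \frac{332}{7}$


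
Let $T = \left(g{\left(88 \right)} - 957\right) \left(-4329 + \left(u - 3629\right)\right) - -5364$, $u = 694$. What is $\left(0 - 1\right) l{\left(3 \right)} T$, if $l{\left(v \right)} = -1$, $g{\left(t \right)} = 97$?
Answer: $6252404$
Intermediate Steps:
$T = 6252404$ ($T = \left(97 - 957\right) \left(-4329 + \left(694 - 3629\right)\right) - -5364 = - 860 \left(-4329 + \left(694 - 3629\right)\right) + 5364 = - 860 \left(-4329 - 2935\right) + 5364 = \left(-860\right) \left(-7264\right) + 5364 = 6247040 + 5364 = 6252404$)
$\left(0 - 1\right) l{\left(3 \right)} T = \left(0 - 1\right) \left(-1\right) 6252404 = \left(-1\right) \left(-1\right) 6252404 = 1 \cdot 6252404 = 6252404$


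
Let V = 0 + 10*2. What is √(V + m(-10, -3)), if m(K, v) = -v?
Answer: √23 ≈ 4.7958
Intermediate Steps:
V = 20 (V = 0 + 20 = 20)
√(V + m(-10, -3)) = √(20 - 1*(-3)) = √(20 + 3) = √23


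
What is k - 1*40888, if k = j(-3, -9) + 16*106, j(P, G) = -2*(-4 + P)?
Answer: -39178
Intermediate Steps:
j(P, G) = 8 - 2*P
k = 1710 (k = (8 - 2*(-3)) + 16*106 = (8 + 6) + 1696 = 14 + 1696 = 1710)
k - 1*40888 = 1710 - 1*40888 = 1710 - 40888 = -39178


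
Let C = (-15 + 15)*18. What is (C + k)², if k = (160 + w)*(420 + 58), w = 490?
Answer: 96534490000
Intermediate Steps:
C = 0 (C = 0*18 = 0)
k = 310700 (k = (160 + 490)*(420 + 58) = 650*478 = 310700)
(C + k)² = (0 + 310700)² = 310700² = 96534490000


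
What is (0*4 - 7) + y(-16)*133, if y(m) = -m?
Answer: 2121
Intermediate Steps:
(0*4 - 7) + y(-16)*133 = (0*4 - 7) - 1*(-16)*133 = (0 - 7) + 16*133 = -7 + 2128 = 2121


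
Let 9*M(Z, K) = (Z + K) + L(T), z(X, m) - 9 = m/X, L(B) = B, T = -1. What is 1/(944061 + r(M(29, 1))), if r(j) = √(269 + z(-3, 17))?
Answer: 2832183/2673753514346 - √2451/2673753514346 ≈ 1.0592e-6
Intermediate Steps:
z(X, m) = 9 + m/X
M(Z, K) = -⅑ + K/9 + Z/9 (M(Z, K) = ((Z + K) - 1)/9 = ((K + Z) - 1)/9 = (-1 + K + Z)/9 = -⅑ + K/9 + Z/9)
r(j) = √2451/3 (r(j) = √(269 + (9 + 17/(-3))) = √(269 + (9 + 17*(-⅓))) = √(269 + (9 - 17/3)) = √(269 + 10/3) = √(817/3) = √2451/3)
1/(944061 + r(M(29, 1))) = 1/(944061 + √2451/3)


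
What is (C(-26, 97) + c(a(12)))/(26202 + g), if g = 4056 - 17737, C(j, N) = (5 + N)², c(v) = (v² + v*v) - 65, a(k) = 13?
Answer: 10677/12521 ≈ 0.85273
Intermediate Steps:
c(v) = -65 + 2*v² (c(v) = (v² + v²) - 65 = 2*v² - 65 = -65 + 2*v²)
g = -13681
(C(-26, 97) + c(a(12)))/(26202 + g) = ((5 + 97)² + (-65 + 2*13²))/(26202 - 13681) = (102² + (-65 + 2*169))/12521 = (10404 + (-65 + 338))*(1/12521) = (10404 + 273)*(1/12521) = 10677*(1/12521) = 10677/12521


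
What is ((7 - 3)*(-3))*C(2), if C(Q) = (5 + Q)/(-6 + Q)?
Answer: 21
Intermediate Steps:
C(Q) = (5 + Q)/(-6 + Q)
((7 - 3)*(-3))*C(2) = ((7 - 3)*(-3))*((5 + 2)/(-6 + 2)) = (4*(-3))*(7/(-4)) = -(-3)*7 = -12*(-7/4) = 21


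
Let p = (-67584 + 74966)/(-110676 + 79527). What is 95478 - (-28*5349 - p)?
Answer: 7639284868/31149 ≈ 2.4525e+5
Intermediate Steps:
p = -7382/31149 (p = 7382/(-31149) = 7382*(-1/31149) = -7382/31149 ≈ -0.23699)
95478 - (-28*5349 - p) = 95478 - (-28*5349 - 1*(-7382/31149)) = 95478 - (-149772 + 7382/31149) = 95478 - 1*(-4665240646/31149) = 95478 + 4665240646/31149 = 7639284868/31149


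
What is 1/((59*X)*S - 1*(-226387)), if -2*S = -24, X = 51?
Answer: 1/262495 ≈ 3.8096e-6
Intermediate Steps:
S = 12 (S = -1/2*(-24) = 12)
1/((59*X)*S - 1*(-226387)) = 1/((59*51)*12 - 1*(-226387)) = 1/(3009*12 + 226387) = 1/(36108 + 226387) = 1/262495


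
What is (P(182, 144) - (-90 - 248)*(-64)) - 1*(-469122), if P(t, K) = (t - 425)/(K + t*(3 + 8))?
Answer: 960313297/2146 ≈ 4.4749e+5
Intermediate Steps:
P(t, K) = (-425 + t)/(K + 11*t) (P(t, K) = (-425 + t)/(K + t*11) = (-425 + t)/(K + 11*t))
(P(182, 144) - (-90 - 248)*(-64)) - 1*(-469122) = ((-425 + 182)/(144 + 11*182) - (-90 - 248)*(-64)) - 1*(-469122) = (-243/(144 + 2002) - (-338)*(-64)) + 469122 = (-243/2146 - 1*21632) + 469122 = ((1/2146)*(-243) - 21632) + 469122 = (-243/2146 - 21632) + 469122 = -46422515/2146 + 469122 = 960313297/2146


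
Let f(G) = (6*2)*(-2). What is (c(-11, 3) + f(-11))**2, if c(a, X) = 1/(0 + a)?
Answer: 70225/121 ≈ 580.37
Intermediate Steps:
f(G) = -24 (f(G) = 12*(-2) = -24)
c(a, X) = 1/a
(c(-11, 3) + f(-11))**2 = (1/(-11) - 24)**2 = (-1/11 - 24)**2 = (-265/11)**2 = 70225/121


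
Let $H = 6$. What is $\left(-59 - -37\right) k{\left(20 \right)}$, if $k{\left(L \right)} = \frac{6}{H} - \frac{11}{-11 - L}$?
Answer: $- \frac{924}{31} \approx -29.806$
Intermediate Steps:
$k{\left(L \right)} = 1 - \frac{11}{-11 - L}$ ($k{\left(L \right)} = \frac{6}{6} - \frac{11}{-11 - L} = 6 \cdot \frac{1}{6} - \frac{11}{-11 - L} = 1 - \frac{11}{-11 - L}$)
$\left(-59 - -37\right) k{\left(20 \right)} = \left(-59 - -37\right) \frac{22 + 20}{11 + 20} = \left(-59 + \left(-162 + 199\right)\right) \frac{1}{31} \cdot 42 = \left(-59 + 37\right) \frac{1}{31} \cdot 42 = \left(-22\right) \frac{42}{31} = - \frac{924}{31}$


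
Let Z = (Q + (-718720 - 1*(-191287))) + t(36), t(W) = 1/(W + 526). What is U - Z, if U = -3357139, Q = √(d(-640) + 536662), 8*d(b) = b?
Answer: -1590294773/562 - √536582 ≈ -2.8304e+6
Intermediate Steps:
t(W) = 1/(526 + W)
d(b) = b/8
Q = √536582 (Q = √((⅛)*(-640) + 536662) = √(-80 + 536662) = √536582 ≈ 732.52)
Z = -296417345/562 + √536582 (Z = (√536582 + (-718720 - 1*(-191287))) + 1/(526 + 36) = (√536582 + (-718720 + 191287)) + 1/562 = (√536582 - 527433) + 1/562 = (-527433 + √536582) + 1/562 = -296417345/562 + √536582 ≈ -5.2670e+5)
U - Z = -3357139 - (-296417345/562 + √536582) = -3357139 + (296417345/562 - √536582) = -1590294773/562 - √536582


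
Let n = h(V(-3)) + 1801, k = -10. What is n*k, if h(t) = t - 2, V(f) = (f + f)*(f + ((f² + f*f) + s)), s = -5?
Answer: -17390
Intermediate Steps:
V(f) = 2*f*(-5 + f + 2*f²) (V(f) = (f + f)*(f + ((f² + f*f) - 5)) = (2*f)*(f + ((f² + f²) - 5)) = (2*f)*(f + (2*f² - 5)) = (2*f)*(f + (-5 + 2*f²)) = (2*f)*(-5 + f + 2*f²) = 2*f*(-5 + f + 2*f²))
h(t) = -2 + t
n = 1739 (n = (-2 + 2*(-3)*(-5 - 3 + 2*(-3)²)) + 1801 = (-2 + 2*(-3)*(-5 - 3 + 2*9)) + 1801 = (-2 + 2*(-3)*(-5 - 3 + 18)) + 1801 = (-2 + 2*(-3)*10) + 1801 = (-2 - 60) + 1801 = -62 + 1801 = 1739)
n*k = 1739*(-10) = -17390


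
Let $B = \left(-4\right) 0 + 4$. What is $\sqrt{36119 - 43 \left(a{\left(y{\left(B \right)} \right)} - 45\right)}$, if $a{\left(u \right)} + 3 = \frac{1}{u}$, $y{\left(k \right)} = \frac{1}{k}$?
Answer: $\sqrt{38011} \approx 194.96$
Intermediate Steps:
$B = 4$ ($B = 0 + 4 = 4$)
$a{\left(u \right)} = -3 + \frac{1}{u}$
$\sqrt{36119 - 43 \left(a{\left(y{\left(B \right)} \right)} - 45\right)} = \sqrt{36119 - 43 \left(\left(-3 + \frac{1}{\frac{1}{4}}\right) - 45\right)} = \sqrt{36119 - 43 \left(\left(-3 + 4\right) - 45\right)} = \sqrt{36119 - 43 \left(1 - 45\right)} = \sqrt{36119 - -1892} = \sqrt{36119 + 1892} = \sqrt{38011}$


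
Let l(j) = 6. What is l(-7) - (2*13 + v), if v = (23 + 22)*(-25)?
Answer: 1105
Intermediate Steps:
v = -1125 (v = 45*(-25) = -1125)
l(-7) - (2*13 + v) = 6 - (2*13 - 1125) = 6 - (26 - 1125) = 6 - 1*(-1099) = 6 + 1099 = 1105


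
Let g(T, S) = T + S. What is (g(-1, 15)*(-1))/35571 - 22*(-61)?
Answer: 47736268/35571 ≈ 1342.0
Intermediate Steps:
g(T, S) = S + T
(g(-1, 15)*(-1))/35571 - 22*(-61) = ((15 - 1)*(-1))/35571 - 22*(-61) = (14*(-1))*(1/35571) - 1*(-1342) = -14*1/35571 + 1342 = -14/35571 + 1342 = 47736268/35571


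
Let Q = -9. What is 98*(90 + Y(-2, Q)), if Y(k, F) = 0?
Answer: 8820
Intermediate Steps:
98*(90 + Y(-2, Q)) = 98*(90 + 0) = 98*90 = 8820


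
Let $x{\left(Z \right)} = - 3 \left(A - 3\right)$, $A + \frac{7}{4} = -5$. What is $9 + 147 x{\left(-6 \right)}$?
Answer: $\frac{17235}{4} \approx 4308.8$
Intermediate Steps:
$A = - \frac{27}{4}$ ($A = - \frac{7}{4} - 5 = - \frac{27}{4} \approx -6.75$)
$x{\left(Z \right)} = \frac{117}{4}$ ($x{\left(Z \right)} = - 3 \left(- \frac{27}{4} - 3\right) = \left(-3\right) \left(- \frac{39}{4}\right) = \frac{117}{4}$)
$9 + 147 x{\left(-6 \right)} = 9 + 147 \cdot \frac{117}{4} = 9 + \frac{17199}{4} = \frac{17235}{4}$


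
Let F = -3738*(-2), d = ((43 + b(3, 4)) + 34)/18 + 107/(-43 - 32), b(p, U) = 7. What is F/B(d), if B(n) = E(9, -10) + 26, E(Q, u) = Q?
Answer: 1068/5 ≈ 213.60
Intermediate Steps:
d = 81/25 (d = ((43 + 7) + 34)/18 + 107/(-43 - 32) = (50 + 34)*(1/18) + 107/(-75) = 84*(1/18) + 107*(-1/75) = 14/3 - 107/75 = 81/25 ≈ 3.2400)
B(n) = 35 (B(n) = 9 + 26 = 35)
F = 7476
F/B(d) = 7476/35 = 7476*(1/35) = 1068/5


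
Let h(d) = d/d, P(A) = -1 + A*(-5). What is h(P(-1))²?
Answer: 1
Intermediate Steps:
P(A) = -1 - 5*A
h(d) = 1
h(P(-1))² = 1² = 1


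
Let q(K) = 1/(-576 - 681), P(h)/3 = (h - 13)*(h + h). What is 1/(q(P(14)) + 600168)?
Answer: 1257/754411175 ≈ 1.6662e-6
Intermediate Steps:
P(h) = 6*h*(-13 + h) (P(h) = 3*((h - 13)*(h + h)) = 3*((-13 + h)*(2*h)) = 3*(2*h*(-13 + h)) = 6*h*(-13 + h))
q(K) = -1/1257 (q(K) = 1/(-1257) = -1/1257)
1/(q(P(14)) + 600168) = 1/(-1/1257 + 600168) = 1/(754411175/1257) = 1257/754411175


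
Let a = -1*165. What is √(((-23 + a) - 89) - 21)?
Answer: I*√298 ≈ 17.263*I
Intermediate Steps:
a = -165
√(((-23 + a) - 89) - 21) = √(((-23 - 165) - 89) - 21) = √((-188 - 89) - 21) = √(-277 - 21) = √(-298) = I*√298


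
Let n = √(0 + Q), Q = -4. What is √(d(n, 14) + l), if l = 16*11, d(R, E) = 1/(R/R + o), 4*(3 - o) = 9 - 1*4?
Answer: 2*√5335/11 ≈ 13.280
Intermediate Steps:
o = 7/4 (o = 3 - (9 - 1*4)/4 = 3 - (9 - 4)/4 = 3 - ¼*5 = 3 - 5/4 = 7/4 ≈ 1.7500)
n = 2*I (n = √(0 - 4) = √(-4) = 2*I ≈ 2.0*I)
d(R, E) = 4/11 (d(R, E) = 1/(R/R + 7/4) = 1/(1 + 7/4) = 1/(11/4) = 4/11)
l = 176
√(d(n, 14) + l) = √(4/11 + 176) = √(1940/11) = 2*√5335/11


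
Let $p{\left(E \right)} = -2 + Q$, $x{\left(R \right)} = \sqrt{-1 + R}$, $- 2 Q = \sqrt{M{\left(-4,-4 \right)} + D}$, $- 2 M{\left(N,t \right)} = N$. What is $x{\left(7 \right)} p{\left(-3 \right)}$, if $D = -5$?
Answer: $\frac{\sqrt{6} \left(-4 - i \sqrt{3}\right)}{2} \approx -4.899 - 2.1213 i$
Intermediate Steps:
$M{\left(N,t \right)} = - \frac{N}{2}$
$Q = - \frac{i \sqrt{3}}{2}$ ($Q = - \frac{\sqrt{\left(- \frac{1}{2}\right) \left(-4\right) - 5}}{2} = - \frac{\sqrt{2 - 5}}{2} = - \frac{\sqrt{-3}}{2} = - \frac{i \sqrt{3}}{2} \approx - 0.86602 i$)
$p{\left(E \right)} = -2 - \frac{i \sqrt{3}}{2}$
$x{\left(7 \right)} p{\left(-3 \right)} = \sqrt{-1 + 7} \left(-2 - \frac{i \sqrt{3}}{2}\right) = \sqrt{6} \left(-2 - \frac{i \sqrt{3}}{2}\right)$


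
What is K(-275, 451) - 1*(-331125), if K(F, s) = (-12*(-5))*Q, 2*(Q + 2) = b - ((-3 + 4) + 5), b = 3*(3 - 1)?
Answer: 331005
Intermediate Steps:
b = 6 (b = 3*2 = 6)
Q = -2 (Q = -2 + (6 - ((-3 + 4) + 5))/2 = -2 + (6 - (1 + 5))/2 = -2 + (6 - 1*6)/2 = -2 + (6 - 6)/2 = -2 + (½)*0 = -2 + 0 = -2)
K(F, s) = -120 (K(F, s) = -12*(-5)*(-2) = 60*(-2) = -120)
K(-275, 451) - 1*(-331125) = -120 - 1*(-331125) = -120 + 331125 = 331005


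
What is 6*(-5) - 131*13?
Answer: -1733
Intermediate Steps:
6*(-5) - 131*13 = -30 - 1703 = -1733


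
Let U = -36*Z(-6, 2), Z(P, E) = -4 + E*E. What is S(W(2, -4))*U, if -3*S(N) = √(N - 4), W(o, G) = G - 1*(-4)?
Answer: 0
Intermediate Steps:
W(o, G) = 4 + G (W(o, G) = G + 4 = 4 + G)
Z(P, E) = -4 + E²
S(N) = -√(-4 + N)/3 (S(N) = -√(N - 4)/3 = -√(-4 + N)/3)
U = 0 (U = -36*(-4 + 2²) = -36*(-4 + 4) = -36*0 = 0)
S(W(2, -4))*U = -√(-4 + (4 - 4))/3*0 = -√(-4 + 0)/3*0 = -2*I/3*0 = 0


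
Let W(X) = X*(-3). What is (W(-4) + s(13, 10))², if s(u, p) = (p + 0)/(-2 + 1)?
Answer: 4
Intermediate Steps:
s(u, p) = -p (s(u, p) = p/(-1) = p*(-1) = -p)
W(X) = -3*X
(W(-4) + s(13, 10))² = (-3*(-4) - 1*10)² = (12 - 10)² = 2² = 4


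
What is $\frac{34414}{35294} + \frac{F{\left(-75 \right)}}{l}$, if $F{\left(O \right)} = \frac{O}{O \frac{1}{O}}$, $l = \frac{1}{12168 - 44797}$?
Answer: $\frac{43185314432}{17647} \approx 2.4472 \cdot 10^{6}$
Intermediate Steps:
$l = - \frac{1}{32629}$ ($l = \frac{1}{-32629} = - \frac{1}{32629} \approx -3.0648 \cdot 10^{-5}$)
$F{\left(O \right)} = O$ ($F{\left(O \right)} = \frac{O}{1} = O 1 = O$)
$\frac{34414}{35294} + \frac{F{\left(-75 \right)}}{l} = \frac{34414}{35294} - \frac{75}{- \frac{1}{32629}} = 34414 \cdot \frac{1}{35294} - -2447175 = \frac{17207}{17647} + 2447175 = \frac{43185314432}{17647}$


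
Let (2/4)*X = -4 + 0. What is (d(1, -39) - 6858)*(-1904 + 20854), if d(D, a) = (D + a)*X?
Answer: -124198300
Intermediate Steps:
X = -8 (X = 2*(-4 + 0) = 2*(-4) = -8)
d(D, a) = -8*D - 8*a (d(D, a) = (D + a)*(-8) = -8*D - 8*a)
(d(1, -39) - 6858)*(-1904 + 20854) = ((-8*1 - 8*(-39)) - 6858)*(-1904 + 20854) = ((-8 + 312) - 6858)*18950 = (304 - 6858)*18950 = -6554*18950 = -124198300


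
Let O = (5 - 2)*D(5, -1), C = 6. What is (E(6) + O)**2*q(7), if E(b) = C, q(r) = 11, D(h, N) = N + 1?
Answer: 396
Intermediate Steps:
D(h, N) = 1 + N
E(b) = 6
O = 0 (O = (5 - 2)*(1 - 1) = 3*0 = 0)
(E(6) + O)**2*q(7) = (6 + 0)**2*11 = 6**2*11 = 36*11 = 396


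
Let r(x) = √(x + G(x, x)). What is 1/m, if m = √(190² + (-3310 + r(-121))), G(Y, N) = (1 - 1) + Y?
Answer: (32790 + 11*I*√2)^(-½) ≈ 0.0055224 - 1.31e-6*I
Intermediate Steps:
G(Y, N) = Y (G(Y, N) = 0 + Y = Y)
r(x) = √2*√x (r(x) = √(x + x) = √(2*x) = √2*√x)
m = √(32790 + 11*I*√2) (m = √(190² + (-3310 + √2*√(-121))) = √(36100 + (-3310 + √2*(11*I))) = √(36100 + (-3310 + 11*I*√2)) = √(32790 + 11*I*√2) ≈ 181.08 + 0.043*I)
1/m = 1/(√(32790 + 11*I*√2)) = (32790 + 11*I*√2)^(-½)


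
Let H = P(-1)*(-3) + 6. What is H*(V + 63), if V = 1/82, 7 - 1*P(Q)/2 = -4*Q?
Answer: -31002/41 ≈ -756.15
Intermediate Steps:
P(Q) = 14 + 8*Q (P(Q) = 14 - (-8)*Q = 14 + 8*Q)
H = -12 (H = (14 + 8*(-1))*(-3) + 6 = (14 - 8)*(-3) + 6 = 6*(-3) + 6 = -18 + 6 = -12)
V = 1/82 ≈ 0.012195
H*(V + 63) = -12*(1/82 + 63) = -12*5167/82 = -31002/41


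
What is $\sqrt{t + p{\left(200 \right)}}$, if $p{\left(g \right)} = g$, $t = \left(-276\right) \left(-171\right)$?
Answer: $34 \sqrt{41} \approx 217.71$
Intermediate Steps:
$t = 47196$
$\sqrt{t + p{\left(200 \right)}} = \sqrt{47196 + 200} = \sqrt{47396} = 34 \sqrt{41}$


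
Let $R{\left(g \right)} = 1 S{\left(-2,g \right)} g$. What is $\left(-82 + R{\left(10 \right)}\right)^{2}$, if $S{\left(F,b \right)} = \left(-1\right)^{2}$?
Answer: $5184$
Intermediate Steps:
$S{\left(F,b \right)} = 1$
$R{\left(g \right)} = g$ ($R{\left(g \right)} = 1 \cdot 1 g = 1 g = g$)
$\left(-82 + R{\left(10 \right)}\right)^{2} = \left(-82 + 10\right)^{2} = \left(-72\right)^{2} = 5184$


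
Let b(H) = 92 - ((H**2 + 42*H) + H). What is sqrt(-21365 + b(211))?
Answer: 13*I*sqrt(443) ≈ 273.62*I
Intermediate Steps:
b(H) = 92 - H**2 - 43*H (b(H) = 92 - (H**2 + 43*H) = 92 + (-H**2 - 43*H) = 92 - H**2 - 43*H)
sqrt(-21365 + b(211)) = sqrt(-21365 + (92 - 1*211**2 - 43*211)) = sqrt(-21365 + (92 - 1*44521 - 9073)) = sqrt(-21365 + (92 - 44521 - 9073)) = sqrt(-21365 - 53502) = sqrt(-74867) = 13*I*sqrt(443)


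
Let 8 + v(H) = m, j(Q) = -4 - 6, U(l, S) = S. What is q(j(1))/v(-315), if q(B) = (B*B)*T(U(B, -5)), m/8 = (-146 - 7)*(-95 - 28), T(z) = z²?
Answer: 625/37636 ≈ 0.016606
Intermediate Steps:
j(Q) = -10
m = 150552 (m = 8*((-146 - 7)*(-95 - 28)) = 8*(-153*(-123)) = 8*18819 = 150552)
v(H) = 150544 (v(H) = -8 + 150552 = 150544)
q(B) = 25*B² (q(B) = (B*B)*(-5)² = B²*25 = 25*B²)
q(j(1))/v(-315) = (25*(-10)²)/150544 = (25*100)*(1/150544) = 2500*(1/150544) = 625/37636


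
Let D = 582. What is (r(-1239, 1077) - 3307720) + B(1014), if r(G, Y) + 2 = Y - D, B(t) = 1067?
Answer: -3306160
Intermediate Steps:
r(G, Y) = -584 + Y (r(G, Y) = -2 + (Y - 1*582) = -2 + (Y - 582) = -2 + (-582 + Y) = -584 + Y)
(r(-1239, 1077) - 3307720) + B(1014) = ((-584 + 1077) - 3307720) + 1067 = (493 - 3307720) + 1067 = -3307227 + 1067 = -3306160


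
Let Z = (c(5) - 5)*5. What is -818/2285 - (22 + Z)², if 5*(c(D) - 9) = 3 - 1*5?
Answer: -3656818/2285 ≈ -1600.4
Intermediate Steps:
c(D) = 43/5 (c(D) = 9 + (3 - 1*5)/5 = 9 + (3 - 5)/5 = 9 + (⅕)*(-2) = 9 - ⅖ = 43/5)
Z = 18 (Z = (43/5 - 5)*5 = (18/5)*5 = 18)
-818/2285 - (22 + Z)² = -818/2285 - (22 + 18)² = -818*1/2285 - 1*40² = -818/2285 - 1*1600 = -818/2285 - 1600 = -3656818/2285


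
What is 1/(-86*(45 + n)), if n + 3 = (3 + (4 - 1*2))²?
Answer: -1/5762 ≈ -0.00017355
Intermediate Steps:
n = 22 (n = -3 + (3 + (4 - 1*2))² = -3 + (3 + (4 - 2))² = -3 + (3 + 2)² = -3 + 5² = -3 + 25 = 22)
1/(-86*(45 + n)) = 1/(-86*(45 + 22)) = 1/(-86*67) = 1/(-5762) = -1/5762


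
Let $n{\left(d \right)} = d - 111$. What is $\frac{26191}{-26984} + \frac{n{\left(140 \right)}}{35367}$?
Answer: $- \frac{925514561}{954343128} \approx -0.96979$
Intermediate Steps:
$n{\left(d \right)} = -111 + d$
$\frac{26191}{-26984} + \frac{n{\left(140 \right)}}{35367} = \frac{26191}{-26984} + \frac{-111 + 140}{35367} = 26191 \left(- \frac{1}{26984}\right) + 29 \cdot \frac{1}{35367} = - \frac{26191}{26984} + \frac{29}{35367} = - \frac{925514561}{954343128}$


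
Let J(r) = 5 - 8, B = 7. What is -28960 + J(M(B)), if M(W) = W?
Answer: -28963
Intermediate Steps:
J(r) = -3
-28960 + J(M(B)) = -28960 - 3 = -28963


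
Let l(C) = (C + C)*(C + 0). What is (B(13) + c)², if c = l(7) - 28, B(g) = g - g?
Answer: 4900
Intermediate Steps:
B(g) = 0
l(C) = 2*C² (l(C) = (2*C)*C = 2*C²)
c = 70 (c = 2*7² - 28 = 2*49 - 28 = 98 - 28 = 70)
(B(13) + c)² = (0 + 70)² = 70² = 4900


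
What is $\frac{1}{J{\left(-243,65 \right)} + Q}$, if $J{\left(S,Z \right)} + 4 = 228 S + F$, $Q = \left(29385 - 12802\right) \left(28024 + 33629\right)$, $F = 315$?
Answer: $\frac{1}{1022336606} \approx 9.7815 \cdot 10^{-10}$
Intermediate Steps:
$Q = 1022391699$ ($Q = \left(29385 - 12802\right) 61653 = 16583 \cdot 61653 = 1022391699$)
$J{\left(S,Z \right)} = 311 + 228 S$ ($J{\left(S,Z \right)} = -4 + \left(228 S + 315\right) = -4 + \left(315 + 228 S\right) = 311 + 228 S$)
$\frac{1}{J{\left(-243,65 \right)} + Q} = \frac{1}{\left(311 + 228 \left(-243\right)\right) + 1022391699} = \frac{1}{\left(311 - 55404\right) + 1022391699} = \frac{1}{-55093 + 1022391699} = \frac{1}{1022336606}$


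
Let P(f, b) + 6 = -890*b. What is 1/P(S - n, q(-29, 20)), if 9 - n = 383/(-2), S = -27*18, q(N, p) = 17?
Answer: -1/15136 ≈ -6.6068e-5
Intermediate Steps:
S = -486
n = 401/2 (n = 9 - 383/(-2) = 9 - 383*(-1)/2 = 9 - 1*(-383/2) = 9 + 383/2 = 401/2 ≈ 200.50)
P(f, b) = -6 - 890*b
1/P(S - n, q(-29, 20)) = 1/(-6 - 890*17) = 1/(-6 - 15130) = 1/(-15136) = -1/15136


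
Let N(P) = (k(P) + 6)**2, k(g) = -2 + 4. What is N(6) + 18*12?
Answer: 280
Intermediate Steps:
k(g) = 2
N(P) = 64 (N(P) = (2 + 6)**2 = 8**2 = 64)
N(6) + 18*12 = 64 + 18*12 = 64 + 216 = 280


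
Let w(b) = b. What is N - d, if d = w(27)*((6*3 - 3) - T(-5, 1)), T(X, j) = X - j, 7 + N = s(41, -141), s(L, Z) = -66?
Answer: -640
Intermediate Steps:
N = -73 (N = -7 - 66 = -73)
d = 567 (d = 27*((6*3 - 3) - (-5 - 1*1)) = 27*((18 - 3) - (-5 - 1)) = 27*(15 - 1*(-6)) = 27*(15 + 6) = 27*21 = 567)
N - d = -73 - 1*567 = -73 - 567 = -640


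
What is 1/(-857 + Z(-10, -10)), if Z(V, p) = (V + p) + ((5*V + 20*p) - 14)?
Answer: -1/1141 ≈ -0.00087642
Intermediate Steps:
Z(V, p) = -14 + 6*V + 21*p (Z(V, p) = (V + p) + (-14 + 5*V + 20*p) = -14 + 6*V + 21*p)
1/(-857 + Z(-10, -10)) = 1/(-857 + (-14 + 6*(-10) + 21*(-10))) = 1/(-857 + (-14 - 60 - 210)) = 1/(-857 - 284) = 1/(-1141) = -1/1141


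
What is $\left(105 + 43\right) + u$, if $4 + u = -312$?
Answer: $-168$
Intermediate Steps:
$u = -316$ ($u = -4 - 312 = -316$)
$\left(105 + 43\right) + u = \left(105 + 43\right) - 316 = 148 - 316 = -168$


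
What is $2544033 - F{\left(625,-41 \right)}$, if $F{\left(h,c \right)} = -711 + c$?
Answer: $2544785$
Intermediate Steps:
$2544033 - F{\left(625,-41 \right)} = 2544033 - \left(-711 - 41\right) = 2544033 - -752 = 2544033 + 752 = 2544785$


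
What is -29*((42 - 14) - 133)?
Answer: 3045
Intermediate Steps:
-29*((42 - 14) - 133) = -29*(28 - 133) = -29*(-105) = 3045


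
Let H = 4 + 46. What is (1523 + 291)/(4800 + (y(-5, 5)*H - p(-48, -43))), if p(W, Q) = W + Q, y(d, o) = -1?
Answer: 1814/4841 ≈ 0.37472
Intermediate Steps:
H = 50
p(W, Q) = Q + W
(1523 + 291)/(4800 + (y(-5, 5)*H - p(-48, -43))) = (1523 + 291)/(4800 + (-1*50 - (-43 - 48))) = 1814/(4800 + (-50 - 1*(-91))) = 1814/(4800 + (-50 + 91)) = 1814/(4800 + 41) = 1814/4841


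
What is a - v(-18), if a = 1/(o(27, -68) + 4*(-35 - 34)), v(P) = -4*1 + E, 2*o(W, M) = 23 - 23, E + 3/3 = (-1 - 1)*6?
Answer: 4691/276 ≈ 16.996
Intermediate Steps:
E = -13 (E = -1 + (-1 - 1)*6 = -1 - 2*6 = -1 - 12 = -13)
o(W, M) = 0 (o(W, M) = (23 - 23)/2 = (½)*0 = 0)
v(P) = -17 (v(P) = -4*1 - 13 = -4 - 13 = -17)
a = -1/276 (a = 1/(0 + 4*(-35 - 34)) = 1/(0 + 4*(-69)) = 1/(0 - 276) = 1/(-276) = -1/276 ≈ -0.0036232)
a - v(-18) = -1/276 - 1*(-17) = -1/276 + 17 = 4691/276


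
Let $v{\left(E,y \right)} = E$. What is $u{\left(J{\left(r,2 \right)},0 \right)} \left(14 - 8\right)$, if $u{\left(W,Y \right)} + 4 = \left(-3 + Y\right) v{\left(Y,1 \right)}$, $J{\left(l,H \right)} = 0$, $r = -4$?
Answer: $-24$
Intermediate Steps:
$u{\left(W,Y \right)} = -4 + Y \left(-3 + Y\right)$ ($u{\left(W,Y \right)} = -4 + \left(-3 + Y\right) Y = -4 + Y \left(-3 + Y\right)$)
$u{\left(J{\left(r,2 \right)},0 \right)} \left(14 - 8\right) = \left(-4 + 0^{2} - 0\right) \left(14 - 8\right) = \left(-4 + 0 + 0\right) 6 = \left(-4\right) 6 = -24$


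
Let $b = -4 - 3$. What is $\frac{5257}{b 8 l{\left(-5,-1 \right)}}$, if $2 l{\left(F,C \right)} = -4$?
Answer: $\frac{751}{16} \approx 46.938$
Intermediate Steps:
$l{\left(F,C \right)} = -2$ ($l{\left(F,C \right)} = \frac{1}{2} \left(-4\right) = -2$)
$b = -7$ ($b = -4 - 3 = -7$)
$\frac{5257}{b 8 l{\left(-5,-1 \right)}} = \frac{5257}{\left(-7\right) 8 \left(-2\right)} = \frac{5257}{\left(-56\right) \left(-2\right)} = \frac{5257}{112} = 5257 \cdot \frac{1}{112} = \frac{751}{16}$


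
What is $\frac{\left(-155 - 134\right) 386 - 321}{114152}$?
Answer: $- \frac{111875}{114152} \approx -0.98005$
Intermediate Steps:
$\frac{\left(-155 - 134\right) 386 - 321}{114152} = \left(\left(-289\right) 386 - 321\right) \frac{1}{114152} = \left(-111554 - 321\right) \frac{1}{114152} = \left(-111875\right) \frac{1}{114152} = - \frac{111875}{114152}$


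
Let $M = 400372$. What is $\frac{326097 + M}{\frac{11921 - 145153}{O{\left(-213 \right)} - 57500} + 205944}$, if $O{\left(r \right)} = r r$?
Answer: $\frac{8812795439}{2498439896} \approx 3.5273$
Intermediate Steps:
$O{\left(r \right)} = r^{2}$
$\frac{326097 + M}{\frac{11921 - 145153}{O{\left(-213 \right)} - 57500} + 205944} = \frac{326097 + 400372}{\frac{11921 - 145153}{\left(-213\right)^{2} - 57500} + 205944} = \frac{726469}{- \frac{133232}{45369 - 57500} + 205944} = \frac{726469}{- \frac{133232}{-12131} + 205944} = \frac{726469}{\left(-133232\right) \left(- \frac{1}{12131}\right) + 205944} = \frac{726469}{\frac{133232}{12131} + 205944} = \frac{726469}{\frac{2498439896}{12131}} = 726469 \cdot \frac{12131}{2498439896} = \frac{8812795439}{2498439896}$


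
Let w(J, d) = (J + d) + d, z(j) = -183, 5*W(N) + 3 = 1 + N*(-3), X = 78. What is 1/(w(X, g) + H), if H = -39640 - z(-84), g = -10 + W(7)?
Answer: -5/197041 ≈ -2.5375e-5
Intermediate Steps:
W(N) = -2/5 - 3*N/5 (W(N) = -3/5 + (1 + N*(-3))/5 = -3/5 + (1 - 3*N)/5 = -3/5 + (1/5 - 3*N/5) = -2/5 - 3*N/5)
g = -73/5 (g = -10 + (-2/5 - 3/5*7) = -10 + (-2/5 - 21/5) = -10 - 23/5 = -73/5 ≈ -14.600)
w(J, d) = J + 2*d
H = -39457 (H = -39640 - 1*(-183) = -39640 + 183 = -39457)
1/(w(X, g) + H) = 1/((78 + 2*(-73/5)) - 39457) = 1/((78 - 146/5) - 39457) = 1/(244/5 - 39457) = 1/(-197041/5) = -5/197041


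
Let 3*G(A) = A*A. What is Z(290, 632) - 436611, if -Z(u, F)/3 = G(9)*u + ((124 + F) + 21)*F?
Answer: -1933293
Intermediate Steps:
G(A) = A**2/3 (G(A) = (A*A)/3 = A**2/3)
Z(u, F) = -81*u - 3*F*(145 + F) (Z(u, F) = -3*(((1/3)*9**2)*u + ((124 + F) + 21)*F) = -3*(((1/3)*81)*u + (145 + F)*F) = -3*(27*u + F*(145 + F)) = -81*u - 3*F*(145 + F))
Z(290, 632) - 436611 = (-435*632 - 81*290 - 3*632**2) - 436611 = (-274920 - 23490 - 3*399424) - 436611 = (-274920 - 23490 - 1198272) - 436611 = -1496682 - 436611 = -1933293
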